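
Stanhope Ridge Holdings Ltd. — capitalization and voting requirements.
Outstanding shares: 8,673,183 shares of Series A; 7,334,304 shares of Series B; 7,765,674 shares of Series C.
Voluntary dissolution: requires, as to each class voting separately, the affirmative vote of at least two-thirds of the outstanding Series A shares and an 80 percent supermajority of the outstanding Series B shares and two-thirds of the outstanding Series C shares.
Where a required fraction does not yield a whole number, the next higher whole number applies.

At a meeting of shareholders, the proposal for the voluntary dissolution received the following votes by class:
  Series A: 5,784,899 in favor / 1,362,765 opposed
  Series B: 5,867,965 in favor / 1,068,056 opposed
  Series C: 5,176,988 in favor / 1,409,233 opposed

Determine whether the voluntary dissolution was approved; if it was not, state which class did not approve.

Not approved — the Series C shares did not give the required vote.

Series A: 2/3 of 8673183 = 5782122; 5,782,122 required, 5,784,899 in favor — approved.
Series B: 4/5 of 7334304 = 5867443.20, rounded up to 5867444; 5,867,444 required, 5,867,965 in favor — approved.
Series C: 2/3 of 7765674 = 5177116; 5,177,116 required, 5,176,988 in favor — not approved.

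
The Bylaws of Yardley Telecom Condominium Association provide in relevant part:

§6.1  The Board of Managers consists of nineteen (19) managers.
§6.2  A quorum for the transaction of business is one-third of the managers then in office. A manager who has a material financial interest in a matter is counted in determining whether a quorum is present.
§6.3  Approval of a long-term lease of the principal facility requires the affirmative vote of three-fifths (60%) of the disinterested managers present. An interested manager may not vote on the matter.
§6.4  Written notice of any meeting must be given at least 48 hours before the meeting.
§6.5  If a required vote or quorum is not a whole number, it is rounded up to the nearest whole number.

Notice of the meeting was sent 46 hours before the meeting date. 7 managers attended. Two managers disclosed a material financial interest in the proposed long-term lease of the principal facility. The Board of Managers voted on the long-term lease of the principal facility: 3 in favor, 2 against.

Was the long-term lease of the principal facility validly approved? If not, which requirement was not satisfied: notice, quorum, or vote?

Notice: 46 hours given; 48 required (46 < 48). Not satisfied.
Quorum: 7 present (interested managers count toward quorum); quorum is 7. Satisfied.
Vote: the long-term lease of the principal facility requires three-fifths of the disinterested managers present (7 − 2 = 5). 3/5 of 5 = 3, so 3 affirmative votes are needed; 3 voted in favor. Satisfied.

Invalid — notice requirement not satisfied.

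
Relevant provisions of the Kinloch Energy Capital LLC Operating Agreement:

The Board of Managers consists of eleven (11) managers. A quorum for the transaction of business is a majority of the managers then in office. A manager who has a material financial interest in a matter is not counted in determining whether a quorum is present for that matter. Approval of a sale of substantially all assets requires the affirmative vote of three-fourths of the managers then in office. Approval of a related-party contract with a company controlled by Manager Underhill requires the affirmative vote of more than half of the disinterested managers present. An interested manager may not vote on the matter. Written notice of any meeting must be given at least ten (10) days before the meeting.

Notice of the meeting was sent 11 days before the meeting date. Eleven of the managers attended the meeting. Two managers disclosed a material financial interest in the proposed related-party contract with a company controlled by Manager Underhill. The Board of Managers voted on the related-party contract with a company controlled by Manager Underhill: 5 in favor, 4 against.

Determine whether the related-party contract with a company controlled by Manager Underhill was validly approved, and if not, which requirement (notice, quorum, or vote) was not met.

Valid — all requirements satisfied.

Notice: 11 days given; 10 required (11 ≥ 10). Satisfied.
Quorum: 11 present, but the 2 interested managers do not count, leaving 9. Quorum is 6. Satisfied.
Vote: the related-party contract with a company controlled by Manager Underhill requires a majority of the disinterested managers present (11 − 2 = 9). A majority of 9 is 5, so 5 affirmative votes are needed; 5 voted in favor. Satisfied.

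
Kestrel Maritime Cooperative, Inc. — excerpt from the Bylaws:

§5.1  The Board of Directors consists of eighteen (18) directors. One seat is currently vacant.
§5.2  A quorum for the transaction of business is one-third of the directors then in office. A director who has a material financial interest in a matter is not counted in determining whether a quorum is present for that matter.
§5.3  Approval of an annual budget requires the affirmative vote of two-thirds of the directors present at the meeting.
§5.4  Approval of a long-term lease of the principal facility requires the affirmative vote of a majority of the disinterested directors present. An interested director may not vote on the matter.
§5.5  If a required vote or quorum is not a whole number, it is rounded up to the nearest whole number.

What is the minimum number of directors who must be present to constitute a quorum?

1/3 of 17 = 5.67, rounded up to 6.

6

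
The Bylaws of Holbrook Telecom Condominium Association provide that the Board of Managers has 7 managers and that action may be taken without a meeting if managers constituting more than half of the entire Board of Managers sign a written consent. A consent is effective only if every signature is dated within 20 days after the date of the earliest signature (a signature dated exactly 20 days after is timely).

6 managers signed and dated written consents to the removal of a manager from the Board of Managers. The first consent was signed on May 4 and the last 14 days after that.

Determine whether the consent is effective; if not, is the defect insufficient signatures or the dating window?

Effective — both the signature and dating-window requirements are satisfied.

Signatures required: more than half of 7 — a majority of 7 is 4, so 4 needed; 6 signed. Sufficient.
Dating window: the latest signature is 14 days after the earliest; the limit is 20 days. Within the window.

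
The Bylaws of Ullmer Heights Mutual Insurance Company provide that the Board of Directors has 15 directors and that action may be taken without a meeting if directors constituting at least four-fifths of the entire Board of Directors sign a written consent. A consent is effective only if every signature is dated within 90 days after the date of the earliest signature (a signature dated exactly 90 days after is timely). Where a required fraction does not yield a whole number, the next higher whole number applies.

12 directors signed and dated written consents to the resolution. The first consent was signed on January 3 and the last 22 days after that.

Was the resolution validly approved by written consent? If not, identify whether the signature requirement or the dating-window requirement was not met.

Signatures required: at least four-fifths of 15 — 4/5 of 15 = 12, so 12 needed; 12 signed. Sufficient.
Dating window: the latest signature is 22 days after the earliest; the limit is 90 days. Within the window.

Effective — both the signature and dating-window requirements are satisfied.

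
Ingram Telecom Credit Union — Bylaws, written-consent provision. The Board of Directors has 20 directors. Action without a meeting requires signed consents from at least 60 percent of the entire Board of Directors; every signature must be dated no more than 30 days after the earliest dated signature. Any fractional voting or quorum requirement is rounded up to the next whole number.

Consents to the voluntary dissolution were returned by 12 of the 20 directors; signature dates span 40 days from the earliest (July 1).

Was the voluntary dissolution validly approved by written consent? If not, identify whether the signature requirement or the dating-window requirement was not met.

Signatures required: at least 60 percent of 20 — 3/5 of 20 = 12, so 12 needed; 12 signed. Sufficient.
Dating window: the latest signature is 40 days after the earliest; the limit is 30 days. Outside the window.

Not effective — dating-window requirement not satisfied.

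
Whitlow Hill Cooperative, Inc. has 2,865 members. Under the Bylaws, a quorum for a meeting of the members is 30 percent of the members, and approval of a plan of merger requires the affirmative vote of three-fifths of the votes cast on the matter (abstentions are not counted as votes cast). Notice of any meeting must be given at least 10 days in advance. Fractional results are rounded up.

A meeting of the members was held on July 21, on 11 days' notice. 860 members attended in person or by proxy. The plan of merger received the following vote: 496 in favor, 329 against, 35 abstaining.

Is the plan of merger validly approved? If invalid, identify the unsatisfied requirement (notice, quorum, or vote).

Valid — all requirements satisfied.

Notice: 11 days given; 10 required. Satisfied.
Quorum: 30% of 2,865 = 859.50, rounded up to 860; 860 present. Satisfied.
Vote: requires three-fifths of the votes cast (860 − 35 abstaining = 825); 3/5 of 825 = 495, so 495 needed; 496 in favor. Satisfied.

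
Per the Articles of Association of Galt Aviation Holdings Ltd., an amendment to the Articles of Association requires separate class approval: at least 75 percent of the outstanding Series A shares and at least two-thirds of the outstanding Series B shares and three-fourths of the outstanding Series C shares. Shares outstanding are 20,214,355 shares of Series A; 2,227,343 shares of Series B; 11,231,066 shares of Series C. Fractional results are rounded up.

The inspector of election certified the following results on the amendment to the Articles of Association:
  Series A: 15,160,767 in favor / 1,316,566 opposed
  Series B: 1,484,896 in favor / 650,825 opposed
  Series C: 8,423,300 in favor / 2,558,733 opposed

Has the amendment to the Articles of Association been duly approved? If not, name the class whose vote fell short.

Approved — every class gave the required vote.

Series A: 3/4 of 20214355 = 15160766.25, rounded up to 15160767; 15,160,767 required, 15,160,767 in favor — approved.
Series B: 2/3 of 2227343 = 1484895.33, rounded up to 1484896; 1,484,896 required, 1,484,896 in favor — approved.
Series C: 3/4 of 11231066 = 8423299.50, rounded up to 8423300; 8,423,300 required, 8,423,300 in favor — approved.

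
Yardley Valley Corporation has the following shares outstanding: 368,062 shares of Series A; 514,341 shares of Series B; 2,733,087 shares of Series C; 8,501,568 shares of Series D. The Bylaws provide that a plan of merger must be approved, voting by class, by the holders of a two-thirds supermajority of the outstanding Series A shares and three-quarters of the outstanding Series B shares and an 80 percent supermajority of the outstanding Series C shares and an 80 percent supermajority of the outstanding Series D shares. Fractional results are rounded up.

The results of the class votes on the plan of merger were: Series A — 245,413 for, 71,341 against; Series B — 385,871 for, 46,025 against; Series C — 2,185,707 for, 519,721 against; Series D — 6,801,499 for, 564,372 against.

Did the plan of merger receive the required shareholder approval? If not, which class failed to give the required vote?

Series A: 2/3 of 368062 = 245374.67, rounded up to 245375; 245,375 required, 245,413 in favor — approved.
Series B: 3/4 of 514341 = 385755.75, rounded up to 385756; 385,756 required, 385,871 in favor — approved.
Series C: 4/5 of 2733087 = 2186469.60, rounded up to 2186470; 2,186,470 required, 2,185,707 in favor — not approved.
Series D: 4/5 of 8501568 = 6801254.40, rounded up to 6801255; 6,801,255 required, 6,801,499 in favor — approved.

Not approved — the Series C shares did not give the required vote.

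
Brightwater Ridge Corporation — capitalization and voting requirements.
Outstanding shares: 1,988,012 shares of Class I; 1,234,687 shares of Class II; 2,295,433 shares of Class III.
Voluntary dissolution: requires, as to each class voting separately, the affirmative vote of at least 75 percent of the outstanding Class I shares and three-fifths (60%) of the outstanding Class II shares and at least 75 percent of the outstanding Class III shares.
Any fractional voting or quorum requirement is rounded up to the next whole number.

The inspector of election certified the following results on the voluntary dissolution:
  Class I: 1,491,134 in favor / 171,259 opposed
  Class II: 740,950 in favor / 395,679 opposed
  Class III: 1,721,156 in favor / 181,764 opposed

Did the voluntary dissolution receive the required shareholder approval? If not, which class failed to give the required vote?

Class I: 3/4 of 1988012 = 1491009; 1,491,009 required, 1,491,134 in favor — approved.
Class II: 3/5 of 1234687 = 740812.20, rounded up to 740813; 740,813 required, 740,950 in favor — approved.
Class III: 3/4 of 2295433 = 1721574.75, rounded up to 1721575; 1,721,575 required, 1,721,156 in favor — not approved.

Not approved — the Class III shares did not give the required vote.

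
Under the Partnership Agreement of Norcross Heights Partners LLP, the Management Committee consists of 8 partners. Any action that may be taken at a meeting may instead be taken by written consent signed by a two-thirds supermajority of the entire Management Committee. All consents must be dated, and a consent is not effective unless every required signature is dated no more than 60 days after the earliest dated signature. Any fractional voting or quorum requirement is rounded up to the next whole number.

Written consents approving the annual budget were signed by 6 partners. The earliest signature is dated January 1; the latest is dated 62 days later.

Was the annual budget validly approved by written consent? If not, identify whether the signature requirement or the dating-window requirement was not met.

Not effective — dating-window requirement not satisfied.

Signatures required: a two-thirds supermajority of 8 — 2/3 of 8 = 5.33, rounded up to 6, so 6 needed; 6 signed. Sufficient.
Dating window: the latest signature is 62 days after the earliest; the limit is 60 days. Outside the window.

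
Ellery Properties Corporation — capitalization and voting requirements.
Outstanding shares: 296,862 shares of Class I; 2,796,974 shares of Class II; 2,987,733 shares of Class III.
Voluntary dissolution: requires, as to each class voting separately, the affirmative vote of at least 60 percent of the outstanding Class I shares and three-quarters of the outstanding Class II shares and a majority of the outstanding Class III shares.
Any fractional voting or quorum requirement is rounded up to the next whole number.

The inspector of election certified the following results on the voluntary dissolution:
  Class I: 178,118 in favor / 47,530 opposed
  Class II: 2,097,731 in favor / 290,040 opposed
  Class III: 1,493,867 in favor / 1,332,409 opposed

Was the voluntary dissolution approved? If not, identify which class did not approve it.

Class I: 3/5 of 296862 = 178117.20, rounded up to 178118; 178,118 required, 178,118 in favor — approved.
Class II: 3/4 of 2796974 = 2097730.50, rounded up to 2097731; 2,097,731 required, 2,097,731 in favor — approved.
Class III: a majority of 2987733 is 1493867; 1,493,867 required, 1,493,867 in favor — approved.

Approved — every class gave the required vote.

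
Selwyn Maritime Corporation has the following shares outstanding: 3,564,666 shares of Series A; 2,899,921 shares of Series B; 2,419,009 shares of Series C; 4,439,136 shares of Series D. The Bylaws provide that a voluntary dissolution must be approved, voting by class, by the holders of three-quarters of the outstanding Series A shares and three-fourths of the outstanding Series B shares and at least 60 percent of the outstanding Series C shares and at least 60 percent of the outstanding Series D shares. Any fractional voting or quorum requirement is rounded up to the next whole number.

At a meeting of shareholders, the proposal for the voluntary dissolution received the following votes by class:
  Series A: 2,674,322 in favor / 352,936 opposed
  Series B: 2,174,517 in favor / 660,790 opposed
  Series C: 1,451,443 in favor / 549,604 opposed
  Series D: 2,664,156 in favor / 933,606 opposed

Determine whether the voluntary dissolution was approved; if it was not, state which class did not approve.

Series A: 3/4 of 3564666 = 2673499.50, rounded up to 2673500; 2,673,500 required, 2,674,322 in favor — approved.
Series B: 3/4 of 2899921 = 2174940.75, rounded up to 2174941; 2,174,941 required, 2,174,517 in favor — not approved.
Series C: 3/5 of 2419009 = 1451405.40, rounded up to 1451406; 1,451,406 required, 1,451,443 in favor — approved.
Series D: 3/5 of 4439136 = 2663481.60, rounded up to 2663482; 2,663,482 required, 2,664,156 in favor — approved.

Not approved — the Series B shares did not give the required vote.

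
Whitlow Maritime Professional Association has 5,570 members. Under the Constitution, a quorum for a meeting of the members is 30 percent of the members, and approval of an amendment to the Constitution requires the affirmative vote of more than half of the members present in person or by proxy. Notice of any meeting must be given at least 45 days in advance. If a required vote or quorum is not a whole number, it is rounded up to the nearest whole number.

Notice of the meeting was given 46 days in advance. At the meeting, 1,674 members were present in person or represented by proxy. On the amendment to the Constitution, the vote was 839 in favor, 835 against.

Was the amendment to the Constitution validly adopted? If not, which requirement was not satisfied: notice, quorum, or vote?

Notice: 46 days given; 45 required. Satisfied.
Quorum: 30% of 5,570 = 1,671; 1,674 present. Satisfied.
Vote: requires a majority of those present (1,674); a majority of 1674 is 838, so 838 needed; 839 in favor. Satisfied.

Valid — all requirements satisfied.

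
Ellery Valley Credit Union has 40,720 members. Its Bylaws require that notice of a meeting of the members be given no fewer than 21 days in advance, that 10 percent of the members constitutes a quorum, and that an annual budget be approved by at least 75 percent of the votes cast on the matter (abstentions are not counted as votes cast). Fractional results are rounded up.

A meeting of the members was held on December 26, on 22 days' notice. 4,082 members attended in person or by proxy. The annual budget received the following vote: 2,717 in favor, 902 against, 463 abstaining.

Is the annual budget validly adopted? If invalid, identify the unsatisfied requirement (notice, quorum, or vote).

Valid — all requirements satisfied.

Notice: 22 days given; 21 required. Satisfied.
Quorum: 10% of 40,720 = 4,072; 4,082 present. Satisfied.
Vote: requires three-fourths of the votes cast (4,082 − 463 abstaining = 3,619); 3/4 of 3619 = 2714.25, rounded up to 2715, so 2,715 needed; 2,717 in favor. Satisfied.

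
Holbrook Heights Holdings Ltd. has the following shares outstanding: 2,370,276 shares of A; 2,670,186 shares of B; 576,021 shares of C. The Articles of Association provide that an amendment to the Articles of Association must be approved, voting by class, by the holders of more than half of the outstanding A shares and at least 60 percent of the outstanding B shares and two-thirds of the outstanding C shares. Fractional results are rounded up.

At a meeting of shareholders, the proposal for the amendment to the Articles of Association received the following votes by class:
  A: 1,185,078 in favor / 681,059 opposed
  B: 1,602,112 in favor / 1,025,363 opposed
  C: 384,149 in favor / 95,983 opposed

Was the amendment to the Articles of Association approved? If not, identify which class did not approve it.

Not approved — the A shares did not give the required vote.

A: a majority of 2370276 is 1185139; 1,185,139 required, 1,185,078 in favor — not approved.
B: 3/5 of 2670186 = 1602111.60, rounded up to 1602112; 1,602,112 required, 1,602,112 in favor — approved.
C: 2/3 of 576021 = 384014; 384,014 required, 384,149 in favor — approved.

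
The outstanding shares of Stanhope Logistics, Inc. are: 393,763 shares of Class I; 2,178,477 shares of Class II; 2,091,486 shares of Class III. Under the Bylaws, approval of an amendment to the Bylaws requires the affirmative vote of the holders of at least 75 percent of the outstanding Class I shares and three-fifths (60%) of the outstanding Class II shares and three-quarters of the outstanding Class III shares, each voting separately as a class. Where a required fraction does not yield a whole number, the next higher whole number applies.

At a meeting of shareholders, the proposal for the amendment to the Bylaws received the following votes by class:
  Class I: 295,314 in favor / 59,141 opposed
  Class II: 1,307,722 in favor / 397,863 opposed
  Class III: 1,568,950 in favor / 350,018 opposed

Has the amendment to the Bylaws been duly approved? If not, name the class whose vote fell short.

Class I: 3/4 of 393763 = 295322.25, rounded up to 295323; 295,323 required, 295,314 in favor — not approved.
Class II: 3/5 of 2178477 = 1307086.20, rounded up to 1307087; 1,307,087 required, 1,307,722 in favor — approved.
Class III: 3/4 of 2091486 = 1568614.50, rounded up to 1568615; 1,568,615 required, 1,568,950 in favor — approved.

Not approved — the Class I shares did not give the required vote.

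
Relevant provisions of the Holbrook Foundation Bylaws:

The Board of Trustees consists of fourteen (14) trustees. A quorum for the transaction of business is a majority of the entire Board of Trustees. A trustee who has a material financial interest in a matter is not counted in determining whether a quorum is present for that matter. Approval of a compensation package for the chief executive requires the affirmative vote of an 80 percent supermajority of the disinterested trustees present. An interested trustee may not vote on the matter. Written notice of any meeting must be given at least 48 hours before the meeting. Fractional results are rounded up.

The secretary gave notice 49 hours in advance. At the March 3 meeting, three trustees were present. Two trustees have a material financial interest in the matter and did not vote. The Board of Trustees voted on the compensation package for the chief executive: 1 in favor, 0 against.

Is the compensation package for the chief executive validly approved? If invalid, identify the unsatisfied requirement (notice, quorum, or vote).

Notice: 49 hours given; 48 required (49 ≥ 48). Satisfied.
Quorum: 3 present, but the 2 interested trustees do not count, leaving 1. Quorum is 8. Not satisfied.
Vote: the compensation package for the chief executive requires four-fifths of the disinterested trustees present (3 − 2 = 1). 4/5 of 1 = 0.80, rounded up to 1, so 1 affirmative vote is needed; 1 voted in favor. Satisfied. (Moot — without a quorum no business can be validly transacted.)

Invalid — quorum requirement not satisfied.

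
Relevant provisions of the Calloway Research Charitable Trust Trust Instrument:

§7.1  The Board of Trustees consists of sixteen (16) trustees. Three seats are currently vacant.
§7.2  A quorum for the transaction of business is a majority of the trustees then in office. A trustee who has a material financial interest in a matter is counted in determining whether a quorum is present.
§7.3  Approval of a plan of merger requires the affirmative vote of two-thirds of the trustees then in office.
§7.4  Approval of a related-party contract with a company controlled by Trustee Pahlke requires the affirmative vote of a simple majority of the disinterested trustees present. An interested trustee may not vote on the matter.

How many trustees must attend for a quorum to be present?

A majority of 13 is 7.

7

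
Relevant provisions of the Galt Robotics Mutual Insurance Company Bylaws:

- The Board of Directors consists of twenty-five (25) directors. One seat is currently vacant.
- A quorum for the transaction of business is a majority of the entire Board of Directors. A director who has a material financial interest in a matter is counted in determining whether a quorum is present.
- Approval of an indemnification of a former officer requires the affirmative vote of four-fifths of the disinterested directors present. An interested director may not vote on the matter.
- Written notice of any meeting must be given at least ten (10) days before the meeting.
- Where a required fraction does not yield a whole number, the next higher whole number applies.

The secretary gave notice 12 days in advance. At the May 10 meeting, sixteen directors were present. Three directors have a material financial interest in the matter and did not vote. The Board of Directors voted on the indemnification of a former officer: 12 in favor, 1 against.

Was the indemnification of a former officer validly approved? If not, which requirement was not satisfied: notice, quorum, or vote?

Valid — all requirements satisfied.

Notice: 12 days given; 10 required (12 ≥ 10). Satisfied.
Quorum: 16 present (interested directors count toward quorum); quorum is 13. Satisfied.
Vote: the indemnification of a former officer requires four-fifths of the disinterested directors present (16 − 3 = 13). 4/5 of 13 = 10.40, rounded up to 11, so 11 affirmative votes are needed; 12 voted in favor. Satisfied.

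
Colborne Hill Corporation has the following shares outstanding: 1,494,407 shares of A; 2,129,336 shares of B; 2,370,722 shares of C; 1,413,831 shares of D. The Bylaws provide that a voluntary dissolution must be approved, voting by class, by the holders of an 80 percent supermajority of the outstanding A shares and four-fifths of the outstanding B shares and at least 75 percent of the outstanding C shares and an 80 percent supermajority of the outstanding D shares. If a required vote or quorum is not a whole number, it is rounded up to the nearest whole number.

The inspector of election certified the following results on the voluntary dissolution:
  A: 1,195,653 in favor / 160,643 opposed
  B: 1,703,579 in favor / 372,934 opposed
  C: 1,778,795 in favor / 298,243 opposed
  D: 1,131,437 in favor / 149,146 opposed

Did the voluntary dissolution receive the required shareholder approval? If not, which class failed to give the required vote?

A: 4/5 of 1494407 = 1195525.60, rounded up to 1195526; 1,195,526 required, 1,195,653 in favor — approved.
B: 4/5 of 2129336 = 1703468.80, rounded up to 1703469; 1,703,469 required, 1,703,579 in favor — approved.
C: 3/4 of 2370722 = 1778041.50, rounded up to 1778042; 1,778,042 required, 1,778,795 in favor — approved.
D: 4/5 of 1413831 = 1131064.80, rounded up to 1131065; 1,131,065 required, 1,131,437 in favor — approved.

Approved — every class gave the required vote.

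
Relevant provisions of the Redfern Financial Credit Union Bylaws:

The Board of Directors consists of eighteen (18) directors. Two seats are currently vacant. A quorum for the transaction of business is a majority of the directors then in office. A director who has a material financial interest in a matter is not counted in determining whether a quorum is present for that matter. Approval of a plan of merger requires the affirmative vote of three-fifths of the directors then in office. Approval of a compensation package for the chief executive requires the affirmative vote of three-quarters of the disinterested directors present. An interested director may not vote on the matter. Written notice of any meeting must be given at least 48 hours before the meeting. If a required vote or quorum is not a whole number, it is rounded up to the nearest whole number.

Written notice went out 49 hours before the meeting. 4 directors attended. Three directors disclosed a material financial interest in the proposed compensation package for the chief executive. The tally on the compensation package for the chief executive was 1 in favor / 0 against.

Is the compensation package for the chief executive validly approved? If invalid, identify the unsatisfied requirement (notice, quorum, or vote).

Invalid — quorum requirement not satisfied.

Notice: 49 hours given; 48 required (49 ≥ 48). Satisfied.
Quorum: 4 present, but the 3 interested directors do not count, leaving 1. Quorum is 9. Not satisfied.
Vote: the compensation package for the chief executive requires three-fourths of the disinterested directors present (4 − 3 = 1). 3/4 of 1 = 0.75, rounded up to 1, so 1 affirmative vote is needed; 1 voted in favor. Satisfied. (Moot — without a quorum no business can be validly transacted.)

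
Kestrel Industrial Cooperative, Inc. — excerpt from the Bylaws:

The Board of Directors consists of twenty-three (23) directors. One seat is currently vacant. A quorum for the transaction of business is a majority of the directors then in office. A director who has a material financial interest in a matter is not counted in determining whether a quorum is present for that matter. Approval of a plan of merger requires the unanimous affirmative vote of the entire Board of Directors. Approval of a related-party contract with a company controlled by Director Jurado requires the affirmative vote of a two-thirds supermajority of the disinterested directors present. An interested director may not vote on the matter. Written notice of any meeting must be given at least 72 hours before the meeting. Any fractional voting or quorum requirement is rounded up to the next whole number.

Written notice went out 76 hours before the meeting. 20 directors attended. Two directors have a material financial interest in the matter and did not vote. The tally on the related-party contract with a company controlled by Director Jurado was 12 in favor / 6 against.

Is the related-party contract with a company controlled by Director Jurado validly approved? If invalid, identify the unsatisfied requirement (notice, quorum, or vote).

Notice: 76 hours given; 72 required (76 ≥ 72). Satisfied.
Quorum: 20 present, but the 2 interested directors do not count, leaving 18. Quorum is 12. Satisfied.
Vote: the related-party contract with a company controlled by Director Jurado requires two-thirds of the disinterested directors present (20 − 2 = 18). 2/3 of 18 = 12, so 12 affirmative votes are needed; 12 voted in favor. Satisfied.

Valid — all requirements satisfied.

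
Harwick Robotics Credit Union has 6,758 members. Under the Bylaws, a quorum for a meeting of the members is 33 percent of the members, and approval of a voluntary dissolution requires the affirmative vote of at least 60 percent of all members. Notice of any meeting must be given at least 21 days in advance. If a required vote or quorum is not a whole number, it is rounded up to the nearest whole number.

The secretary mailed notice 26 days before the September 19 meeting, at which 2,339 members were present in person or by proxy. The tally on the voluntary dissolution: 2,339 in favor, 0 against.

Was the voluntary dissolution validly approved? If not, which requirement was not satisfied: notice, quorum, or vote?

Invalid — vote requirement not satisfied.

Notice: 26 days given; 21 required. Satisfied.
Quorum: 33% of 6,758 = 2,230.14, rounded up to 2,231; 2,339 present. Satisfied.
Vote: requires three-fifths of all members (6,758); 3/5 of 6758 = 4054.80, rounded up to 4055, so 4,055 needed; 2,339 in favor. Not satisfied.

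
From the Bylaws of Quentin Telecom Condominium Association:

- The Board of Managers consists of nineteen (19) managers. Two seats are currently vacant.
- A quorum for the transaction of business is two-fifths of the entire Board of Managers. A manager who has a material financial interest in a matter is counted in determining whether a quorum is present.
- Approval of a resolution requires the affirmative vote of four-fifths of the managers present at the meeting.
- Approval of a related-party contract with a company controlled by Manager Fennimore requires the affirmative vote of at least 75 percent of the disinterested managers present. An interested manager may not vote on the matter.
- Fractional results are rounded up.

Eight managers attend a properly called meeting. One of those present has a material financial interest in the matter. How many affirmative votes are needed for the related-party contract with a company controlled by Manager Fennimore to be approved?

The related-party contract with a company controlled by Manager Fennimore requires three-fourths of the disinterested managers present (8 − 1 = 7).
3/4 of 7 = 5.25, rounded up to 6.

6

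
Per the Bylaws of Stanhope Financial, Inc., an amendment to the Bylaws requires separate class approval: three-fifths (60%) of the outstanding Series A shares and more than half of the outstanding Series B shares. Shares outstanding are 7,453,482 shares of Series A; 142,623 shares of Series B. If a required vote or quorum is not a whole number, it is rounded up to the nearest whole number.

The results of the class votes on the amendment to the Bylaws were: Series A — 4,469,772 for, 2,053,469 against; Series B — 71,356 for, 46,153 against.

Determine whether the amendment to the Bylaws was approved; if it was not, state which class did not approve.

Series A: 3/5 of 7453482 = 4472089.20, rounded up to 4472090; 4,472,090 required, 4,469,772 in favor — not approved.
Series B: a majority of 142623 is 71312; 71,312 required, 71,356 in favor — approved.

Not approved — the Series A shares did not give the required vote.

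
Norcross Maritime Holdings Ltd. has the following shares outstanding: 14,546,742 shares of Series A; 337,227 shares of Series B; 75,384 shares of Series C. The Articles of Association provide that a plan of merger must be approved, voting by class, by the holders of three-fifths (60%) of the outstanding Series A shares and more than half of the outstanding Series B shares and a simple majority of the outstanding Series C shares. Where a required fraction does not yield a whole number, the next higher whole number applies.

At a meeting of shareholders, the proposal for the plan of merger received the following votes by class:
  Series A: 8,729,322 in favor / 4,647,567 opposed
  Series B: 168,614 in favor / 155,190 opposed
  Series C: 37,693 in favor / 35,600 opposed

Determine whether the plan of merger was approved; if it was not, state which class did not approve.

Approved — every class gave the required vote.

Series A: 3/5 of 14546742 = 8728045.20, rounded up to 8728046; 8,728,046 required, 8,729,322 in favor — approved.
Series B: a majority of 337227 is 168614; 168,614 required, 168,614 in favor — approved.
Series C: a majority of 75384 is 37693; 37,693 required, 37,693 in favor — approved.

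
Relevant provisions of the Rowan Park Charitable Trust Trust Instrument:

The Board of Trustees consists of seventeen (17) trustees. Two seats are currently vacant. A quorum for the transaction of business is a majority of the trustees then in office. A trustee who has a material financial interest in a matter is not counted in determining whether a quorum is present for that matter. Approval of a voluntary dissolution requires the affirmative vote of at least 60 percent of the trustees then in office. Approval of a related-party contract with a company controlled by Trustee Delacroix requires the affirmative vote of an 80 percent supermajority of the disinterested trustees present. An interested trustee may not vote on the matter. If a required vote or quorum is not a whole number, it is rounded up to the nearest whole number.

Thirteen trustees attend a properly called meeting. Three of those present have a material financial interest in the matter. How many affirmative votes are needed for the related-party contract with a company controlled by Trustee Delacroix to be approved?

8

The related-party contract with a company controlled by Trustee Delacroix requires four-fifths of the disinterested trustees present (13 − 3 = 10).
4/5 of 10 = 8.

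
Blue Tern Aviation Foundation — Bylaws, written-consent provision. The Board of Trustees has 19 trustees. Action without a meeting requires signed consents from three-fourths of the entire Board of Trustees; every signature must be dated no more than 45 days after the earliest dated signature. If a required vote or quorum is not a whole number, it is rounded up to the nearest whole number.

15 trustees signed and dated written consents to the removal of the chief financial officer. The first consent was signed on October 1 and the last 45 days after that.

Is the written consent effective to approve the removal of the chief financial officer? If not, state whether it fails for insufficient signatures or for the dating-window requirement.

Signatures required: three-fourths of 19 — 3/4 of 19 = 14.25, rounded up to 15, so 15 needed; 15 signed. Sufficient.
Dating window: the latest signature is 45 days after the earliest; the limit is 45 days. Within the window.

Effective — both the signature and dating-window requirements are satisfied.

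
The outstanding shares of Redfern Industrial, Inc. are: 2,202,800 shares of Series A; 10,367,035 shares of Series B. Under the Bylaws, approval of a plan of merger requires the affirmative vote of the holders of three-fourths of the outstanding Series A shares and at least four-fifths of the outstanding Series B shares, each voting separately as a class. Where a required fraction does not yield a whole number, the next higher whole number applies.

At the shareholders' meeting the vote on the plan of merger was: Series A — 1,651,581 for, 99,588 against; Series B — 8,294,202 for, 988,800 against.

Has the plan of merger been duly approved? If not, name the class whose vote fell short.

Series A: 3/4 of 2202800 = 1652100; 1,652,100 required, 1,651,581 in favor — not approved.
Series B: 4/5 of 10367035 = 8293628; 8,293,628 required, 8,294,202 in favor — approved.

Not approved — the Series A shares did not give the required vote.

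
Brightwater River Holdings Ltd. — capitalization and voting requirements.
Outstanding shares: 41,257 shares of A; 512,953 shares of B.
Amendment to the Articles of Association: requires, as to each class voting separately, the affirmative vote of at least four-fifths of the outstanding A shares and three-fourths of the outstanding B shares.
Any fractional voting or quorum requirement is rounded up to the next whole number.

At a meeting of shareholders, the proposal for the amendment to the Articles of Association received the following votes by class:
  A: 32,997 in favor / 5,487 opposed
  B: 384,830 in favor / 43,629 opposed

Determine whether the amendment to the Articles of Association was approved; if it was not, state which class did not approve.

Not approved — the A shares did not give the required vote.

A: 4/5 of 41257 = 33005.60, rounded up to 33006; 33,006 required, 32,997 in favor — not approved.
B: 3/4 of 512953 = 384714.75, rounded up to 384715; 384,715 required, 384,830 in favor — approved.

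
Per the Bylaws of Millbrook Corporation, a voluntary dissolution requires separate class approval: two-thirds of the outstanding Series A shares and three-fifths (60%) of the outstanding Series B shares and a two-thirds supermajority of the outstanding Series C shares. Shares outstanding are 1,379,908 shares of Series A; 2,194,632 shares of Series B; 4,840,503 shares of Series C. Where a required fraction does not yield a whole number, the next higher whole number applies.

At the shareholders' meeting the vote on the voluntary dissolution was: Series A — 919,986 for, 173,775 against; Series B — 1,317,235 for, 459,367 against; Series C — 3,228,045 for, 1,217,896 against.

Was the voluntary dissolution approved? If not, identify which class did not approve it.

Series A: 2/3 of 1379908 = 919938.67, rounded up to 919939; 919,939 required, 919,986 in favor — approved.
Series B: 3/5 of 2194632 = 1316779.20, rounded up to 1316780; 1,316,780 required, 1,317,235 in favor — approved.
Series C: 2/3 of 4840503 = 3227002; 3,227,002 required, 3,228,045 in favor — approved.

Approved — every class gave the required vote.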